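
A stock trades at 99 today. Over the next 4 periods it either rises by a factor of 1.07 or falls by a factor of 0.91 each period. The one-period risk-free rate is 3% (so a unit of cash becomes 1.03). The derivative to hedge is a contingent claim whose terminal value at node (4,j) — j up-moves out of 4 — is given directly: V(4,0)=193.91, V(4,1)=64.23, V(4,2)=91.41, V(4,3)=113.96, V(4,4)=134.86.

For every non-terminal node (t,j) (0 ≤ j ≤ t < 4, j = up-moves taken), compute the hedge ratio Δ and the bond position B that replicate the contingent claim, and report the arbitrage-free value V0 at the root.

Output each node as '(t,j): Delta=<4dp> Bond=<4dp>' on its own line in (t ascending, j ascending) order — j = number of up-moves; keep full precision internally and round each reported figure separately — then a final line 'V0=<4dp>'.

The replicating-portfolio and risk-neutral prices coincide; use p* = (1.03−0.91)/(1.07−0.91) = 0.7500 for the latter.
Payoff layer (t=4): V(4,0)=193.9100, V(4,1)=64.2300, V(4,2)=91.4100, V(4,3)=113.9600, V(4,4)=134.8600
Node (3,0) S=74.6035: V=(p*·64.2300+(1−p*)·193.9100)/1.03=93.8350; Δ=(64.2300−193.9100)/(79.8258−67.8892)=-10.8641; B=V−Δ·S=904.3350
Node (3,1) S=87.7206: V=(p*·91.4100+(1−p*)·64.2300)/1.03=82.1505; Δ=(91.4100−64.2300)/(93.8611−79.8258)=1.9365; B=V−Δ·S=-87.7245
Node (3,2) S=103.1440: V=(p*·113.9600+(1−p*)·91.4100)/1.03=105.1675; Δ=(113.9600−91.4100)/(110.3641−93.8611)=1.3664; B=V−Δ·S=-35.7700
Node (3,3) S=121.2793: V=(p*·134.8600+(1−p*)·113.9600)/1.03=125.8592; Δ=(134.8600−113.9600)/(129.7688−110.3641)=1.0771; B=V−Δ·S=-4.7658
Node (2,0) S=81.9819: V=(p*·82.1505+(1−p*)·93.8350)/1.03=82.5938; Δ=(82.1505−93.8350)/(87.7206−74.6035)=-0.8908; B=V−Δ·S=155.6217
Node (2,1) S=96.3963: V=(p*·105.1675+(1−p*)·82.1505)/1.03=96.5177; Δ=(105.1675−82.1505)/(103.1440−87.7206)=1.4923; B=V−Δ·S=-47.3385
Node (2,2) S=113.3451: V=(p*·125.8592+(1−p*)·105.1675)/1.03=117.1712; Δ=(125.8592−105.1675)/(121.2793−103.1440)=1.1410; B=V−Δ·S=-12.1523
Node (1,0) S=90.0900: V=(p*·96.5177+(1−p*)·82.5938)/1.03=90.3269; Δ=(96.5177−82.5938)/(96.3963−81.9819)=0.9660; B=V−Δ·S=3.3025
Node (1,1) S=105.9300: V=(p*·117.1712+(1−p*)·96.5177)/1.03=108.7454; Δ=(117.1712−96.5177)/(113.3451−96.3963)=1.2186; B=V−Δ·S=-20.3387
Node (0,0) S=99.0000: V=(p*·108.7454+(1−p*)·90.3269)/1.03=101.1076; Δ=(108.7454−90.3269)/(105.9300−90.0900)=1.1628; B=V−Δ·S=-14.0081
Check: Δ(0,0)·S0 + B(0,0) = 101.1076 = V0.

(0,0): Delta=1.1628 Bond=-14.0081
(1,0): Delta=0.9660 Bond=3.3025
(1,1): Delta=1.2186 Bond=-20.3387
(2,0): Delta=-0.8908 Bond=155.6217
(2,1): Delta=1.4923 Bond=-47.3385
(2,2): Delta=1.1410 Bond=-12.1523
(3,0): Delta=-10.8641 Bond=904.3350
(3,1): Delta=1.9365 Bond=-87.7245
(3,2): Delta=1.3664 Bond=-35.7700
(3,3): Delta=1.0771 Bond=-4.7658
V0=101.1076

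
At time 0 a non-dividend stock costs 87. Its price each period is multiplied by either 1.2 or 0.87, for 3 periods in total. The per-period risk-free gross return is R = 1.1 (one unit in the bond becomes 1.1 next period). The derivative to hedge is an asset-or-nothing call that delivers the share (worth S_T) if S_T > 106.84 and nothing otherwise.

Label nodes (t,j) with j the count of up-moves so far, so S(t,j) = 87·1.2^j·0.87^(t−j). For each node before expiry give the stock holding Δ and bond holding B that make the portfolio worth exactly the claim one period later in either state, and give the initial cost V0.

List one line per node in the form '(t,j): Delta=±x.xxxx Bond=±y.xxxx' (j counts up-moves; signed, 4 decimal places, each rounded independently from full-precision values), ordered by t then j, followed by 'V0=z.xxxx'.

Since d<R<u, set p* = (R−d)/(u−d) = 0.6970; price each node as the discounted p*-expectation of its children.
Terminal values V(3,·): V(3,0)=0.0000, V(3,1)=0.0000, V(3,2)=108.9936, V(3,3)=150.3360
  t=2,j=0: stock 65.8503 → up 79.0204 (V=0.0000), down 57.2898 (V=0.0000). Price 0.0000; hedge Δ=0.0000, bond B=0.0000.
  t=2,j=1: stock 90.8280 → up 108.9936 (V=108.9936), down 79.0204 (V=0.0000). Price 69.0593; hedge Δ=3.6364, bond B=-261.2243.
  t=2,j=2: stock 125.2800 → up 150.3360 (V=150.3360), down 108.9936 (V=108.9936). Price 125.2800; hedge Δ=1.0000, bond B=0.0000.
  t=1,j=0: stock 75.6900 → up 90.8280 (V=69.0593), down 65.8503 (V=0.0000). Price 43.7566; hedge Δ=2.7648, bond B=-165.5140.
  t=1,j=1: stock 104.4000 → up 125.2800 (V=125.2800), down 90.8280 (V=69.0593). Price 98.4031; hedge Δ=1.6319, bond B=-71.9626.
  t=0,j=0: stock 87.0000 → up 104.4000 (V=98.4031), down 75.6900 (V=43.7566). Price 74.4032; hedge Δ=1.9034, bond B=-91.1923.
Root portfolio cost Δ·87+B reproduces V0=74.4032.

(0,0): Delta=1.9034 Bond=-91.1923
(1,0): Delta=2.7648 Bond=-165.5140
(1,1): Delta=1.6319 Bond=-71.9626
(2,0): Delta=0.0000 Bond=0.0000
(2,1): Delta=3.6364 Bond=-261.2243
(2,2): Delta=1.0000 Bond=0.0000
V0=74.4032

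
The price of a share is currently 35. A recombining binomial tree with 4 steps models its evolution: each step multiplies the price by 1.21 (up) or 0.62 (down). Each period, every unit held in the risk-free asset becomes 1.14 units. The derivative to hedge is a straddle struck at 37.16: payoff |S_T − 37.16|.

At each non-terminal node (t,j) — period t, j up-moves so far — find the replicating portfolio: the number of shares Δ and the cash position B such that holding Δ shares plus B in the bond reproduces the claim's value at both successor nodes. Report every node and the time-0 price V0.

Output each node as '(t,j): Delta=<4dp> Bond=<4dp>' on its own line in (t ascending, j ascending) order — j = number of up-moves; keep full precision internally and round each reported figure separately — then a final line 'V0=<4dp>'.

(0,0): Delta=0.6605 Bond=-8.5656
(1,0): Delta=-0.8802 Bond=23.6683
(1,1): Delta=0.7667 Bond=-14.2654
(2,0): Delta=-1.0000 Bond=28.5934
(2,1): Delta=-0.8720 Bond=26.7649
(2,2): Delta=0.8798 Bond=-22.0547
(3,0): Delta=-1.0000 Bond=32.5965
(3,1): Delta=-1.0000 Bond=32.5965
(3,2): Delta=-0.8631 Bond=30.2314
(3,3): Delta=1.0000 Bond=-32.5965
V0=14.5511

Since d<R<u, set p* = (R−d)/(u−d) = 0.8814; price each node as the discounted p*-expectation of its children.
Terminal payoffs: V(4,0)=31.9883, V(4,1)=27.0668, V(4,2)=17.4620, V(4,3)=1.2829, V(4,4)=37.8656
(3,0): S=8.3415. Δ = (V_up−V_dn)/(S_up−S_dn) = (27.0668−31.9883)/(10.0932−5.1717) = -1.0000. V = [p*·27.0668 + (1−p*)·31.9883]/1.14 = 24.2550. B = V − Δ·S = 32.5965.
(3,1): S=16.2793. Δ = (V_up−V_dn)/(S_up−S_dn) = (17.4620−27.0668)/(19.6980−10.0932) = -1.0000. V = [p*·17.4620 + (1−p*)·27.0668]/1.14 = 16.3172. B = V − Δ·S = 32.5965.
(3,2): S=31.7710. Δ = (V_up−V_dn)/(S_up−S_dn) = (1.2829−17.4620)/(38.4429−19.6980) = -0.8631. V = [p*·1.2829 + (1−p*)·17.4620]/1.14 = 2.8091. B = V − Δ·S = 30.2314.
(3,3): S=62.0046. Δ = (V_up−V_dn)/(S_up−S_dn) = (37.8656−1.2829)/(75.0256−38.4429) = 1.0000. V = [p*·37.8656 + (1−p*)·1.2829]/1.14 = 29.4081. B = V − Δ·S = -32.5965.
(2,0): S=13.4540. Δ = (V_up−V_dn)/(S_up−S_dn) = (16.3172−24.2550)/(16.2793−8.3415) = -1.0000. V = [p*·16.3172 + (1−p*)·24.2550]/1.14 = 15.1394. B = V − Δ·S = 28.5934.
(2,1): S=26.2570. Δ = (V_up−V_dn)/(S_up−S_dn) = (2.8091−16.3172)/(31.7710−16.2793) = -0.8720. V = [p*·2.8091 + (1−p*)·16.3172]/1.14 = 3.8700. B = V − Δ·S = 26.7649.
(2,2): S=51.2435. Δ = (V_up−V_dn)/(S_up−S_dn) = (29.4081−2.8091)/(62.0046−31.7710) = 0.8798. V = [p*·29.4081 + (1−p*)·2.8091]/1.14 = 23.0284. B = V − Δ·S = -22.0547.
(1,0): S=21.7000. Δ = (V_up−V_dn)/(S_up−S_dn) = (3.8700−15.1394)/(26.2570−13.4540) = -0.8802. V = [p*·3.8700 + (1−p*)·15.1394]/1.14 = 4.5676. B = V − Δ·S = 23.6683.
(1,1): S=42.3500. Δ = (V_up−V_dn)/(S_up−S_dn) = (23.0284−3.8700)/(51.2435−26.2570) = 0.7667. V = [p*·23.0284 + (1−p*)·3.8700]/1.14 = 18.2064. B = V − Δ·S = -14.2654.
(0,0): S=35.0000. Δ = (V_up−V_dn)/(S_up−S_dn) = (18.2064−4.5676)/(42.3500−21.7000) = 0.6605. V = [p*·18.2064 + (1−p*)·4.5676]/1.14 = 14.5511. B = V − Δ·S = -8.5656.
The time-0 hedge costs 14.5511, which is the no-arbitrage price.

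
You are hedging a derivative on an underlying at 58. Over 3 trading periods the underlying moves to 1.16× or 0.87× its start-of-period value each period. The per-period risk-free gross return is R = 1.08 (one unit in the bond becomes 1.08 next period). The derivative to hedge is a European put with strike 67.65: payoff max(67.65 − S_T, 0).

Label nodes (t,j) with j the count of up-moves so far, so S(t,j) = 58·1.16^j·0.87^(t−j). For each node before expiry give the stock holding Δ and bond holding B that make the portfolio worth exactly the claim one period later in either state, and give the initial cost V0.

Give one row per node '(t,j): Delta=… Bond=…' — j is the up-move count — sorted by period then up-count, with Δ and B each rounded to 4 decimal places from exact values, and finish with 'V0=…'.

(0,0): Delta=-0.3900 Bond=25.3054
(1,0): Delta=-0.9886 Bond=57.5353
(1,1): Delta=-0.2190 Bond=15.8231
(2,0): Delta=-1.0000 Bond=62.6389
(2,1): Delta=-0.9853 Bond=61.9473
(2,2): Delta=0.0000 Bond=0.0000
V0=2.6859

The replicating-portfolio and risk-neutral prices coincide; use p* = (1.08−0.87)/(1.16−0.87) = 0.7241 for the latter.
At expiry t=3: V(3,0)=29.4568, V(3,1)=16.7258, V(3,2)=0.0000, V(3,3)=0.0000
  t=2,j=0: stock 43.9002 → up 50.9242 (V=16.7258), down 38.1932 (V=29.4568). Price 18.7387; hedge Δ=-1.0000, bond B=62.6389.
  t=2,j=1: stock 58.5336 → up 67.8990 (V=0.0000), down 50.9242 (V=16.7258). Price 4.2722; hedge Δ=-0.9853, bond B=61.9473.
  t=2,j=2: stock 78.0448 → up 90.5320 (V=0.0000), down 67.8990 (V=0.0000). Price 0.0000; hedge Δ=0.0000, bond B=0.0000.
  t=1,j=0: stock 50.4600 → up 58.5336 (V=4.2722), down 43.9002 (V=18.7387). Price 7.6509; hedge Δ=-0.9886, bond B=57.5353.
  t=1,j=1: stock 67.2800 → up 78.0448 (V=0.0000), down 58.5336 (V=4.2722). Price 1.0912; hedge Δ=-0.2190, bond B=15.8231.
  t=0,j=0: stock 58.0000 → up 67.2800 (V=1.0912), down 50.4600 (V=7.6509). Price 2.6859; hedge Δ=-0.3900, bond B=25.3054.
The time-0 hedge costs 2.6859, which is the no-arbitrage price.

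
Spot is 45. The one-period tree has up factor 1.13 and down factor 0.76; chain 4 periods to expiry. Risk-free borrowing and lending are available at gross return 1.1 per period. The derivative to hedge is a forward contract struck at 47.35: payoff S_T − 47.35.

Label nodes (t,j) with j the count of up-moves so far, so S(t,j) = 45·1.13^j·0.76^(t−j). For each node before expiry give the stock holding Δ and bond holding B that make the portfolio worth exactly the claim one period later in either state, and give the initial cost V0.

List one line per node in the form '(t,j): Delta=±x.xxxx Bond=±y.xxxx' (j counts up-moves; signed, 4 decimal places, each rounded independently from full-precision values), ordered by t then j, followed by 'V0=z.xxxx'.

Under the risk-neutral measure, an up-move has probability p* = (R−d)/(u−d) = 0.9189 and values discount at R = 1.1.
Payoff layer (t=4): V(4,0)=-32.3370, V(4,1)=-25.0281, V(4,2)=-14.1608, V(4,3)=1.9971, V(4,4)=26.0213
(3,0): S=19.7539. Δ = (V_up−V_dn)/(S_up−S_dn) = (-25.0281−-32.3370)/(22.3219−15.0130) = 1.0000. V = [p*·-25.0281 + (1−p*)·-32.3370]/1.1 = -23.2915. B = V − Δ·S = -43.0455.
(3,1): S=29.3710. Δ = (V_up−V_dn)/(S_up−S_dn) = (-14.1608−-25.0281)/(33.1892−22.3219) = 1.0000. V = [p*·-14.1608 + (1−p*)·-25.0281]/1.1 = -13.6745. B = V − Δ·S = -43.0455.
(3,2): S=43.6700. Δ = (V_up−V_dn)/(S_up−S_dn) = (1.9971−-14.1608)/(49.3471−33.1892) = 1.0000. V = [p*·1.9971 + (1−p*)·-14.1608]/1.1 = 0.6245. B = V − Δ·S = -43.0455.
(3,3): S=64.9304. Δ = (V_up−V_dn)/(S_up−S_dn) = (26.0213−1.9971)/(73.3713−49.3471) = 1.0000. V = [p*·26.0213 + (1−p*)·1.9971]/1.1 = 21.8849. B = V − Δ·S = -43.0455.
(2,0): S=25.9920. Δ = (V_up−V_dn)/(S_up−S_dn) = (-13.6745−-23.2915)/(29.3710−19.7539) = 1.0000. V = [p*·-13.6745 + (1−p*)·-23.2915]/1.1 = -13.1402. B = V − Δ·S = -39.1322.
(2,1): S=38.6460. Δ = (V_up−V_dn)/(S_up−S_dn) = (0.6245−-13.6745)/(43.6700−29.3710) = 1.0000. V = [p*·0.6245 + (1−p*)·-13.6745]/1.1 = -0.4862. B = V − Δ·S = -39.1322.
(2,2): S=57.4605. Δ = (V_up−V_dn)/(S_up−S_dn) = (21.8849−0.6245)/(64.9304−43.6700) = 1.0000. V = [p*·21.8849 + (1−p*)·0.6245]/1.1 = 18.3283. B = V − Δ·S = -39.1322.
(1,0): S=34.2000. Δ = (V_up−V_dn)/(S_up−S_dn) = (-0.4862−-13.1402)/(38.6460−25.9920) = 1.0000. V = [p*·-0.4862 + (1−p*)·-13.1402]/1.1 = -1.3748. B = V − Δ·S = -35.5748.
(1,1): S=50.8500. Δ = (V_up−V_dn)/(S_up−S_dn) = (18.3283−-0.4862)/(57.4605−38.6460) = 1.0000. V = [p*·18.3283 + (1−p*)·-0.4862]/1.1 = 15.2752. B = V − Δ·S = -35.5748.
(0,0): S=45.0000. Δ = (V_up−V_dn)/(S_up−S_dn) = (15.2752−-1.3748)/(50.8500−34.2000) = 1.0000. V = [p*·15.2752 + (1−p*)·-1.3748]/1.1 = 12.6593. B = V − Δ·S = -32.3407.
Each (Δ,B) replicates both successor values, so the strategy is self-financing and V0 is arbitrage-free.

(0,0): Delta=1.0000 Bond=-32.3407
(1,0): Delta=1.0000 Bond=-35.5748
(1,1): Delta=1.0000 Bond=-35.5748
(2,0): Delta=1.0000 Bond=-39.1322
(2,1): Delta=1.0000 Bond=-39.1322
(2,2): Delta=1.0000 Bond=-39.1322
(3,0): Delta=1.0000 Bond=-43.0455
(3,1): Delta=1.0000 Bond=-43.0455
(3,2): Delta=1.0000 Bond=-43.0455
(3,3): Delta=1.0000 Bond=-43.0455
V0=12.6593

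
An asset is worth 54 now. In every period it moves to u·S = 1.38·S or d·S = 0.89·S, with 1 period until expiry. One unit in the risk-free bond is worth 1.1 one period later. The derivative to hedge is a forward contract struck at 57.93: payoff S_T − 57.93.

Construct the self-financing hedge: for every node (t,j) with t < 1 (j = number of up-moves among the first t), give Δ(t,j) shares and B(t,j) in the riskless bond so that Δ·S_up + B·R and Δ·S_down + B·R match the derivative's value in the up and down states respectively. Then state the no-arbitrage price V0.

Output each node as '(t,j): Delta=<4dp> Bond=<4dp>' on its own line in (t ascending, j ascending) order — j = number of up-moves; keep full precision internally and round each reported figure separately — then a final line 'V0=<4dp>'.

The replicating-portfolio and risk-neutral prices coincide; use p* = (1.1−0.89)/(1.38−0.89) = 0.4286 for the latter.
Payoff layer (t=1): V(1,0)=-9.8700, V(1,1)=16.5900
(0,0): S=54.0000. Δ = (V_up−V_dn)/(S_up−S_dn) = (16.5900−-9.8700)/(74.5200−48.0600) = 1.0000. V = [p*·16.5900 + (1−p*)·-9.8700]/1.1 = 1.3364. B = V − Δ·S = -52.6636.
Each (Δ,B) replicates both successor values, so the strategy is self-financing and V0 is arbitrage-free.

(0,0): Delta=1.0000 Bond=-52.6636
V0=1.3364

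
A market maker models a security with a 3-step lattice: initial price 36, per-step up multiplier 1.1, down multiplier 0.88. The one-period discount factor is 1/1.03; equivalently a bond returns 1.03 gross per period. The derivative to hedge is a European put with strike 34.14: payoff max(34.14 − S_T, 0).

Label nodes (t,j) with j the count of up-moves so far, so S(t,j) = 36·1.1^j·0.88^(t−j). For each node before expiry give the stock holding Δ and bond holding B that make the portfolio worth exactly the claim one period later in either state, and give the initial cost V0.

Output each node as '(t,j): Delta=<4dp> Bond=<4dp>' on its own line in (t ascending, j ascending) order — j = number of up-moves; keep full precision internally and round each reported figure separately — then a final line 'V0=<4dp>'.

Since d<R<u, set p* = (R−d)/(u−d) = 0.6818; price each node as the discounted p*-expectation of its children.
Payoff layer (t=3): V(3,0)=9.6070, V(3,1)=3.4738, V(3,2)=0.0000, V(3,3)=0.0000
(2,0): S=27.8784. Δ = (V_up−V_dn)/(S_up−S_dn) = (3.4738−9.6070)/(30.6662−24.5330) = -1.0000. V = [p*·3.4738 + (1−p*)·9.6070]/1.03 = 5.2672. B = V − Δ·S = 33.1456.
(2,1): S=34.8480. Δ = (V_up−V_dn)/(S_up−S_dn) = (0.0000−3.4738)/(38.3328−30.6662) = -0.4531. V = [p*·0.0000 + (1−p*)·3.4738]/1.03 = 1.0731. B = V − Δ·S = 16.8629.
(2,2): S=43.5600. Δ = (V_up−V_dn)/(S_up−S_dn) = (0.0000−0.0000)/(47.9160−38.3328) = 0.0000. V = [p*·0.0000 + (1−p*)·0.0000]/1.03 = 0.0000. B = V − Δ·S = 0.0000.
(1,0): S=31.6800. Δ = (V_up−V_dn)/(S_up−S_dn) = (1.0731−5.2672)/(34.8480−27.8784) = -0.6018. V = [p*·1.0731 + (1−p*)·5.2672]/1.03 = 2.3375. B = V − Δ·S = 21.4017.
(1,1): S=39.6000. Δ = (V_up−V_dn)/(S_up−S_dn) = (0.0000−1.0731)/(43.5600−34.8480) = -0.1232. V = [p*·0.0000 + (1−p*)·1.0731]/1.03 = 0.3315. B = V − Δ·S = 5.2092.
(0,0): S=36.0000. Δ = (V_up−V_dn)/(S_up−S_dn) = (0.3315−2.3375)/(39.6000−31.6800) = -0.2533. V = [p*·0.3315 + (1−p*)·2.3375]/1.03 = 0.9415. B = V − Δ·S = 10.0596.
Each (Δ,B) replicates both successor values, so the strategy is self-financing and V0 is arbitrage-free.

(0,0): Delta=-0.2533 Bond=10.0596
(1,0): Delta=-0.6018 Bond=21.4017
(1,1): Delta=-0.1232 Bond=5.2092
(2,0): Delta=-1.0000 Bond=33.1456
(2,1): Delta=-0.4531 Bond=16.8629
(2,2): Delta=0.0000 Bond=0.0000
V0=0.9415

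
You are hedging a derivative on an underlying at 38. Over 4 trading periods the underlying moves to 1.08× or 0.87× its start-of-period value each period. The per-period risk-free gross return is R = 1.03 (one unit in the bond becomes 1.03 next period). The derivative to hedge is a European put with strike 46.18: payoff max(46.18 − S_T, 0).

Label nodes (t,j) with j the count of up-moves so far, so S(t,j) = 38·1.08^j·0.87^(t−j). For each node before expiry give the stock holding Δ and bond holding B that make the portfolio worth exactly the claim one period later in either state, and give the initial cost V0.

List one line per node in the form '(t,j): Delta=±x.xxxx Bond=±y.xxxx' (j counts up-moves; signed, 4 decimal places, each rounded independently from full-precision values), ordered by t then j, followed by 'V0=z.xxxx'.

(0,0): Delta=-0.7201 Bond=32.0461
(1,0): Delta=-1.0000 Bond=42.2612
(1,1): Delta=-0.6496 Bond=30.1157
(2,0): Delta=-1.0000 Bond=43.5291
(2,1): Delta=-1.0000 Bond=43.5291
(2,2): Delta=-0.5614 Bond=27.1098
(3,0): Delta=-1.0000 Bond=44.8350
(3,1): Delta=-1.0000 Bond=44.8350
(3,2): Delta=-1.0000 Bond=44.8350
(3,3): Delta=-0.4510 Bond=22.6382
V0=4.6826

No-arbitrage ⇒ martingale measure with p* = (R−d)/(u−d) = 0.7619.
Payoff layer (t=4): V(4,0)=24.4099, V(4,1)=19.1550, V(4,2)=12.6318, V(4,3)=4.5339, V(4,4)=0.0000
(3,0): S=25.0231. Δ = (V_up−V_dn)/(S_up−S_dn) = (19.1550−24.4099)/(27.0250−21.7701) = -1.0000. V = [p*·19.1550 + (1−p*)·24.4099]/1.03 = 19.8118. B = V − Δ·S = 44.8350.
(3,1): S=31.0632. Δ = (V_up−V_dn)/(S_up−S_dn) = (12.6318−19.1550)/(33.5482−27.0250) = -1.0000. V = [p*·12.6318 + (1−p*)·19.1550]/1.03 = 13.7718. B = V − Δ·S = 44.8350.
(3,2): S=38.5612. Δ = (V_up−V_dn)/(S_up−S_dn) = (4.5339−12.6318)/(41.6461−33.5482) = -1.0000. V = [p*·4.5339 + (1−p*)·12.6318]/1.03 = 6.2738. B = V − Δ·S = 44.8350.
(3,3): S=47.8691. Δ = (V_up−V_dn)/(S_up−S_dn) = (0.0000−4.5339)/(51.6986−41.6461) = -0.4510. V = [p*·0.0000 + (1−p*)·4.5339]/1.03 = 1.0481. B = V − Δ·S = 22.6382.
(2,0): S=28.7622. Δ = (V_up−V_dn)/(S_up−S_dn) = (13.7718−19.8118)/(31.0632−25.0231) = -1.0000. V = [p*·13.7718 + (1−p*)·19.8118]/1.03 = 14.7669. B = V − Δ·S = 43.5291.
(2,1): S=35.7048. Δ = (V_up−V_dn)/(S_up−S_dn) = (6.2738−13.7718)/(38.5612−31.0632) = -1.0000. V = [p*·6.2738 + (1−p*)·13.7718]/1.03 = 7.8243. B = V − Δ·S = 43.5291.
(2,2): S=44.3232. Δ = (V_up−V_dn)/(S_up−S_dn) = (1.0481−6.2738)/(47.8691−38.5612) = -0.5614. V = [p*·1.0481 + (1−p*)·6.2738]/1.03 = 2.2255. B = V − Δ·S = 27.1098.
(1,0): S=33.0600. Δ = (V_up−V_dn)/(S_up−S_dn) = (7.8243−14.7669)/(35.7048−28.7622) = -1.0000. V = [p*·7.8243 + (1−p*)·14.7669]/1.03 = 9.2012. B = V − Δ·S = 42.2612.
(1,1): S=41.0400. Δ = (V_up−V_dn)/(S_up−S_dn) = (2.2255−7.8243)/(44.3232−35.7048) = -0.6496. V = [p*·2.2255 + (1−p*)·7.8243]/1.03 = 3.4549. B = V − Δ·S = 30.1157.
(0,0): S=38.0000. Δ = (V_up−V_dn)/(S_up−S_dn) = (3.4549−9.2012)/(41.0400−33.0600) = -0.7201. V = [p*·3.4549 + (1−p*)·9.2012]/1.03 = 4.6826. B = V − Δ·S = 32.0461.
Each (Δ,B) replicates both successor values, so the strategy is self-financing and V0 is arbitrage-free.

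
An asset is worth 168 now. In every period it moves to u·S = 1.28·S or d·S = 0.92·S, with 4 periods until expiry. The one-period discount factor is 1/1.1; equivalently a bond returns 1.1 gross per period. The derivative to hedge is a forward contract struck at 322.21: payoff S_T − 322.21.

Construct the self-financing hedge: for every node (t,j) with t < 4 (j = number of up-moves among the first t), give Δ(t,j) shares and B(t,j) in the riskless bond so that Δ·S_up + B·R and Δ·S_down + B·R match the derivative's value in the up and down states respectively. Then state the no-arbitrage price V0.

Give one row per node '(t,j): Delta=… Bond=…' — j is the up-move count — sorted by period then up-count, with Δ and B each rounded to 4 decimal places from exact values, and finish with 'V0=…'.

(0,0): Delta=1.0000 Bond=-220.0738
(1,0): Delta=1.0000 Bond=-242.0811
(1,1): Delta=1.0000 Bond=-242.0811
(2,0): Delta=1.0000 Bond=-266.2893
(2,1): Delta=1.0000 Bond=-266.2893
(2,2): Delta=1.0000 Bond=-266.2893
(3,0): Delta=1.0000 Bond=-292.9182
(3,1): Delta=1.0000 Bond=-292.9182
(3,2): Delta=1.0000 Bond=-292.9182
(3,3): Delta=1.0000 Bond=-292.9182
V0=-52.0738

The replicating-portfolio and risk-neutral prices coincide; use p* = (1.1−0.92)/(1.28−0.92) = 0.5000 for the latter.
Terminal payoffs: V(4,0)=-201.8560, V(4,1)=-154.7609, V(4,2)=-89.2374, V(4,3)=1.9258, V(4,4)=128.7616
  t=3,j=0: stock 130.8196 → up 167.4491 (V=-154.7609), down 120.3540 (V=-201.8560). Price -162.0986; hedge Δ=1.0000, bond B=-292.9182.
  t=3,j=1: stock 182.0099 → up 232.9726 (V=-89.2374), down 167.4491 (V=-154.7609). Price -110.9083; hedge Δ=1.0000, bond B=-292.9182.
  t=3,j=2: stock 253.2311 → up 324.1358 (V=1.9258), down 232.9726 (V=-89.2374). Price -39.6871; hedge Δ=1.0000, bond B=-292.9182.
  t=3,j=3: stock 352.3215 → up 450.9716 (V=128.7616), down 324.1358 (V=1.9258). Price 59.4034; hedge Δ=1.0000, bond B=-292.9182.
  t=2,j=0: stock 142.1952 → up 182.0099 (V=-110.9083), down 130.8196 (V=-162.0986). Price -124.0941; hedge Δ=1.0000, bond B=-266.2893.
  t=2,j=1: stock 197.8368 → up 253.2311 (V=-39.6871), down 182.0099 (V=-110.9083). Price -68.4525; hedge Δ=1.0000, bond B=-266.2893.
  t=2,j=2: stock 275.2512 → up 352.3215 (V=59.4034), down 253.2311 (V=-39.6871). Price 8.9619; hedge Δ=1.0000, bond B=-266.2893.
  t=1,j=0: stock 154.5600 → up 197.8368 (V=-68.4525), down 142.1952 (V=-124.0941). Price -87.5211; hedge Δ=1.0000, bond B=-242.0811.
  t=1,j=1: stock 215.0400 → up 275.2512 (V=8.9619), down 197.8368 (V=-68.4525). Price -27.0411; hedge Δ=1.0000, bond B=-242.0811.
  t=0,j=0: stock 168.0000 → up 215.0400 (V=-27.0411), down 154.5600 (V=-87.5211). Price -52.0738; hedge Δ=1.0000, bond B=-220.0738.
Each (Δ,B) replicates both successor values, so the strategy is self-financing and V0 is arbitrage-free.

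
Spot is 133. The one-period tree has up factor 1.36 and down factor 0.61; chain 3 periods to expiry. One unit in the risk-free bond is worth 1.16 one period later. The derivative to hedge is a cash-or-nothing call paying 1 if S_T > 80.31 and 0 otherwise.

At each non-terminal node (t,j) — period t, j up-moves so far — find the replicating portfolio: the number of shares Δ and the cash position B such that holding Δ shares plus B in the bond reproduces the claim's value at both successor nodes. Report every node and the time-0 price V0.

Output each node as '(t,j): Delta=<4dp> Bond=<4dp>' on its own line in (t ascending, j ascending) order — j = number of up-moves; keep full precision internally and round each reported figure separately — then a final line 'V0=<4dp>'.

(0,0): Delta=0.0029 Bond=0.1407
(1,0): Delta=0.0104 Bond=-0.4433
(1,1): Delta=0.0017 Bond=0.3838
(2,0): Delta=0.0000 Bond=0.0000
(2,1): Delta=0.0121 Bond=-0.7011
(2,2): Delta=0.0000 Bond=0.8621
V0=0.5283

Risk-neutral probability p* = (R−d)/(u−d) = (1.16−0.61)/(1.36−0.61) = 0.7333.
Terminal payoffs: V(3,0)=0.0000, V(3,1)=0.0000, V(3,2)=1.0000, V(3,3)=1.0000
(2,0): S=49.4893. Δ = (V_up−V_dn)/(S_up−S_dn) = (0.0000−0.0000)/(67.3054−30.1885) = 0.0000. V = [p*·0.0000 + (1−p*)·0.0000]/1.16 = 0.0000. B = V − Δ·S = 0.0000.
(2,1): S=110.3368. Δ = (V_up−V_dn)/(S_up−S_dn) = (1.0000−0.0000)/(150.0580−67.3054) = 0.0121. V = [p*·1.0000 + (1−p*)·0.0000]/1.16 = 0.6322. B = V − Δ·S = -0.7011.
(2,2): S=245.9968. Δ = (V_up−V_dn)/(S_up−S_dn) = (1.0000−1.0000)/(334.5556−150.0580) = 0.0000. V = [p*·1.0000 + (1−p*)·1.0000]/1.16 = 0.8621. B = V − Δ·S = 0.8621.
(1,0): S=81.1300. Δ = (V_up−V_dn)/(S_up−S_dn) = (0.6322−0.0000)/(110.3368−49.4893) = 0.0104. V = [p*·0.6322 + (1−p*)·0.0000]/1.16 = 0.3997. B = V − Δ·S = -0.4433.
(1,1): S=180.8800. Δ = (V_up−V_dn)/(S_up−S_dn) = (0.8621−0.6322)/(245.9968−110.3368) = 0.0017. V = [p*·0.8621 + (1−p*)·0.6322]/1.16 = 0.6903. B = V − Δ·S = 0.3838.
(0,0): S=133.0000. Δ = (V_up−V_dn)/(S_up−S_dn) = (0.6903−0.3997)/(180.8800−81.1300) = 0.0029. V = [p*·0.6903 + (1−p*)·0.3997]/1.16 = 0.5283. B = V − Δ·S = 0.1407.
Self-financing check: at every node Δ·S+B equals the discounted successor values.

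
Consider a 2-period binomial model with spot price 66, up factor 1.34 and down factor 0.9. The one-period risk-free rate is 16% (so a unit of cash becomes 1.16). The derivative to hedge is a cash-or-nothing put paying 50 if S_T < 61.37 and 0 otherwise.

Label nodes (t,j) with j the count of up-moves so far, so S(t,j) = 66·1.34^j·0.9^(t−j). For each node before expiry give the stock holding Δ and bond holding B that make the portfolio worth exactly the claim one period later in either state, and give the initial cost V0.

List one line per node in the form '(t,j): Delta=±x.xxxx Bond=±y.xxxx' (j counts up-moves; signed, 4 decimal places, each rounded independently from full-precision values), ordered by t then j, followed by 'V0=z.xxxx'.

(0,0): Delta=-0.6072 Bond=46.2941
(1,0): Delta=-1.9131 Bond=131.2696
(1,1): Delta=0.0000 Bond=0.0000
V0=6.2186

Under the risk-neutral measure, an up-move has probability p* = (R−d)/(u−d) = 0.5909 and values discount at R = 1.16.
Payoff layer (t=2): V(2,0)=50.0000, V(2,1)=0.0000, V(2,2)=0.0000
Node (1,0) S=59.4000: V=(p*·0.0000+(1−p*)·50.0000)/1.16=17.6332; Δ=(0.0000−50.0000)/(79.5960−53.4600)=-1.9131; B=V−Δ·S=131.2696
Node (1,1) S=88.4400: V=(p*·0.0000+(1−p*)·0.0000)/1.16=0.0000; Δ=(0.0000−0.0000)/(118.5096−79.5960)=0.0000; B=V−Δ·S=0.0000
Node (0,0) S=66.0000: V=(p*·0.0000+(1−p*)·17.6332)/1.16=6.2186; Δ=(0.0000−17.6332)/(88.4400−59.4000)=-0.6072; B=V−Δ·S=46.2941
Self-financing check: at every node Δ·S+B equals the discounted successor values.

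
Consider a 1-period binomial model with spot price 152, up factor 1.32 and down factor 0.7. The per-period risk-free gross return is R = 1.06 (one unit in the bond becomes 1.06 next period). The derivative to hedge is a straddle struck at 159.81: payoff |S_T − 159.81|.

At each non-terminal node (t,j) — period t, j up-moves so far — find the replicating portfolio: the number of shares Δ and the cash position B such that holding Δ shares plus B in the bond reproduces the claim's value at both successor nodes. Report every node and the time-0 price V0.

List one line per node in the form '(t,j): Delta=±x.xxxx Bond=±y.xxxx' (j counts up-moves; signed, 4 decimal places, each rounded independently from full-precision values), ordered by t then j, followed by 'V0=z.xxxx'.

Under the risk-neutral measure, an up-move has probability p* = (R−d)/(u−d) = 0.5806 and values discount at R = 1.06.
Terminal values V(1,·): V(1,0)=53.4100, V(1,1)=40.8300
Node (0,0) S=152.0000: V=(p*·40.8300+(1−p*)·53.4100)/1.06=43.4957; Δ=(40.8300−53.4100)/(200.6400−106.4000)=-0.1335; B=V−Δ·S=63.7861
Self-financing check: at every node Δ·S+B equals the discounted successor values.

(0,0): Delta=-0.1335 Bond=63.7861
V0=43.4957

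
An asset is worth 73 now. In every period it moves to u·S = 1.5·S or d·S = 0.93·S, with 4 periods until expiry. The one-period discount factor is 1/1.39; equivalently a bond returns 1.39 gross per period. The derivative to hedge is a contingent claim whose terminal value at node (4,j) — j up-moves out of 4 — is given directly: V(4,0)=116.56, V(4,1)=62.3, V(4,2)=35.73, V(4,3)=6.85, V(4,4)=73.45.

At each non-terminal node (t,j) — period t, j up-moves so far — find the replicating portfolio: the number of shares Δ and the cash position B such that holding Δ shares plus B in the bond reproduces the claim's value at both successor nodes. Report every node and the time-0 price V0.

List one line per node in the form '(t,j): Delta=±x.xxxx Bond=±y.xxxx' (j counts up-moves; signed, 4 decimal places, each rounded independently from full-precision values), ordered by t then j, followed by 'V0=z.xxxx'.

(0,0): Delta=0.1909 Bond=-3.0198
(1,0): Delta=-0.3893 Bond=35.1891
(1,1): Delta=0.2769 Bond=-13.6161
(2,0): Delta=-0.6380 Bond=64.6141
(2,1): Delta=-0.3524 Bond=45.1582
(2,2): Delta=0.3702 Bond=-34.2510
(3,0): Delta=-1.6212 Bond=147.5464
(3,1): Delta=-0.4922 Bond=76.0080
(3,2): Delta=-0.3317 Bond=59.6043
(3,3): Delta=0.4742 Bond=-73.2469
V0=10.9136

Risk-neutral probability p* = (R−d)/(u−d) = (1.39−0.93)/(1.5−0.93) = 0.8070.
Payoff layer (t=4): V(4,0)=116.5600, V(4,1)=62.3000, V(4,2)=35.7300, V(4,3)=6.8500, V(4,4)=73.4500
  t=3,j=0: stock 58.7181 → up 88.0771 (V=62.3000), down 54.6078 (V=116.5600). Price 52.3534; hedge Δ=-1.6212, bond B=147.5464.
  t=3,j=1: stock 94.7066 → up 142.0598 (V=35.7300), down 88.0771 (V=62.3000). Price 29.3939; hedge Δ=-0.4922, bond B=76.0080.
  t=3,j=2: stock 152.7525 → up 229.1287 (V=6.8500), down 142.0598 (V=35.7300). Price 8.9376; hedge Δ=-0.3317, bond B=59.6043.
  t=3,j=3: stock 246.3750 → up 369.5625 (V=73.4500), down 229.1288 (V=6.8500). Price 43.5952; hedge Δ=0.4742, bond B=-73.2469.
  t=2,j=0: stock 63.1377 → up 94.7066 (V=29.3939), down 58.7181 (V=52.3534). Price 24.3343; hedge Δ=-0.6380, bond B=64.6141.
  t=2,j=1: stock 101.8350 → up 152.7525 (V=8.9376), down 94.7066 (V=29.3939). Price 9.2700; hedge Δ=-0.3524, bond B=45.1582.
  t=2,j=2: stock 164.2500 → up 246.3750 (V=43.5952), down 152.7525 (V=8.9376). Price 26.5517; hedge Δ=0.3702, bond B=-34.2510.
  t=1,j=0: stock 67.8900 → up 101.8350 (V=9.2700), down 63.1377 (V=24.3343). Price 8.7606; hedge Δ=-0.3893, bond B=35.1891.
  t=1,j=1: stock 109.5000 → up 164.2500 (V=26.5517), down 101.8350 (V=9.2700). Price 16.7026; hedge Δ=0.2769, bond B=-13.6161.
  t=0,j=0: stock 73.0000 → up 109.5000 (V=16.7026), down 67.8900 (V=8.7606). Price 10.9136; hedge Δ=0.1909, bond B=-3.0198.
Each (Δ,B) replicates both successor values, so the strategy is self-financing and V0 is arbitrage-free.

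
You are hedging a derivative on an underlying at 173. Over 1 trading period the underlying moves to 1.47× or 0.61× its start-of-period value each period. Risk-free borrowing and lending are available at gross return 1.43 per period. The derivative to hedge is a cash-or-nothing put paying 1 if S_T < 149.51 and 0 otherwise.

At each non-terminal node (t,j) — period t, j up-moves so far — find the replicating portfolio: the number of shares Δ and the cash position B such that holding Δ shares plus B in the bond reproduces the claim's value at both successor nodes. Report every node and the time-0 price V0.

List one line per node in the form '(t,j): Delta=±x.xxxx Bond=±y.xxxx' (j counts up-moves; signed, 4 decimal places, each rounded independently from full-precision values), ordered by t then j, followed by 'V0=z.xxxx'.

Risk-neutral probability p* = (R−d)/(u−d) = (1.43−0.61)/(1.47−0.61) = 0.9535.
Terminal payoffs: V(1,0)=1.0000, V(1,1)=0.0000
  t=0,j=0: stock 173.0000 → up 254.3100 (V=0.0000), down 105.5300 (V=1.0000). Price 0.0325; hedge Δ=-0.0067, bond B=1.1953.
Root portfolio cost Δ·173+B reproduces V0=0.0325.

(0,0): Delta=-0.0067 Bond=1.1953
V0=0.0325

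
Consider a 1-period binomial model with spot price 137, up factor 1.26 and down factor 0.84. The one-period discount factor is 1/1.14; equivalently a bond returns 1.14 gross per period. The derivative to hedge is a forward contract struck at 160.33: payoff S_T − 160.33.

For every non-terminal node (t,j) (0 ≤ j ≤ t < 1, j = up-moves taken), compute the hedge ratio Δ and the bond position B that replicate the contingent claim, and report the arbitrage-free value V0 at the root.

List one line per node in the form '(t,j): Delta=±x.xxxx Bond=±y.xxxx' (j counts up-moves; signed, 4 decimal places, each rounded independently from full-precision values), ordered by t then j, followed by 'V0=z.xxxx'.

Risk-neutral probability p* = (R−d)/(u−d) = (1.14−0.84)/(1.26−0.84) = 0.7143.
At expiry t=1: V(1,0)=-45.2500, V(1,1)=12.2900
(0,0): S=137.0000. Δ = (V_up−V_dn)/(S_up−S_dn) = (12.2900−-45.2500)/(172.6200−115.0800) = 1.0000. V = [p*·12.2900 + (1−p*)·-45.2500]/1.14 = -3.6404. B = V − Δ·S = -140.6404.
Self-financing check: at every node Δ·S+B equals the discounted successor values.

(0,0): Delta=1.0000 Bond=-140.6404
V0=-3.6404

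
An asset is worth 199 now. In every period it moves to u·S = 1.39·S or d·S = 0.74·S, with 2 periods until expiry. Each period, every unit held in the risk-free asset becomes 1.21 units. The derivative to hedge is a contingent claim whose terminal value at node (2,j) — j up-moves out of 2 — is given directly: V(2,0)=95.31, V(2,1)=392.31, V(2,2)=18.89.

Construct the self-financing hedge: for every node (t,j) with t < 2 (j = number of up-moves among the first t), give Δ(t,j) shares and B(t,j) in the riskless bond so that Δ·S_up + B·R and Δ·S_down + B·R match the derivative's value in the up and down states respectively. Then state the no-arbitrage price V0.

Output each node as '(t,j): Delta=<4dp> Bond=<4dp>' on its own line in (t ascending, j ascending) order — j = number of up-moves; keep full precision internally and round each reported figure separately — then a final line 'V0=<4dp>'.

(0,0): Delta=-1.1997 Bond=357.7811
(1,0): Delta=3.1028 Bond=-200.6720
(1,1): Delta=-2.0769 Bond=675.5655
V0=119.0459

Since d<R<u, set p* = (R−d)/(u−d) = 0.7231; price each node as the discounted p*-expectation of its children.
Terminal values V(2,·): V(2,0)=95.3100, V(2,1)=392.3100, V(2,2)=18.8900
  t=1,j=0: stock 147.2600 → up 204.6914 (V=392.3100), down 108.9724 (V=95.3100). Price 256.2511; hedge Δ=3.1028, bond B=-200.6720.
  t=1,j=1: stock 276.6100 → up 384.4879 (V=18.8900), down 204.6914 (V=392.3100). Price 101.0732; hedge Δ=-2.0769, bond B=675.5655.
  t=0,j=0: stock 199.0000 → up 276.6100 (V=101.0732), down 147.2600 (V=256.2511). Price 119.0459; hedge Δ=-1.1997, bond B=357.7811.
Each (Δ,B) replicates both successor values, so the strategy is self-financing and V0 is arbitrage-free.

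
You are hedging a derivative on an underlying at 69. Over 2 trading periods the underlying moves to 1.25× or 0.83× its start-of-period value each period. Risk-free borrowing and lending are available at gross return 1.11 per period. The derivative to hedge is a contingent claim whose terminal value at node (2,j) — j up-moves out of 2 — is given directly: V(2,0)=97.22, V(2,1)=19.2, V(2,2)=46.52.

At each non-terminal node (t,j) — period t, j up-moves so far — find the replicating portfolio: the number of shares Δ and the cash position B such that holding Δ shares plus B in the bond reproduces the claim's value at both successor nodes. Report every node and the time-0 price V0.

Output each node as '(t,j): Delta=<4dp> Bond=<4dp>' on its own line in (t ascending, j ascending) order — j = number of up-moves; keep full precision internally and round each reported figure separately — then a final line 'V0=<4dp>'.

Risk-neutral probability p* = (R−d)/(u−d) = (1.11−0.83)/(1.25−0.83) = 0.6667.
Payoff layer (t=2): V(2,0)=97.2200, V(2,1)=19.2000, V(2,2)=46.5200
  t=1,j=0: stock 57.2700 → up 71.5875 (V=19.2000), down 47.5341 (V=97.2200). Price 40.7267; hedge Δ=-3.2436, bond B=226.4886.
  t=1,j=1: stock 86.2500 → up 107.8125 (V=46.5200), down 71.5875 (V=19.2000). Price 33.7057; hedge Δ=0.7542, bond B=-31.3419.
  t=0,j=0: stock 69.0000 → up 86.2500 (V=33.7057), down 57.2700 (V=40.7267). Price 32.4739; hedge Δ=-0.2423, bond B=49.1906.
Self-financing check: at every node Δ·S+B equals the discounted successor values.

(0,0): Delta=-0.2423 Bond=49.1906
(1,0): Delta=-3.2436 Bond=226.4886
(1,1): Delta=0.7542 Bond=-31.3419
V0=32.4739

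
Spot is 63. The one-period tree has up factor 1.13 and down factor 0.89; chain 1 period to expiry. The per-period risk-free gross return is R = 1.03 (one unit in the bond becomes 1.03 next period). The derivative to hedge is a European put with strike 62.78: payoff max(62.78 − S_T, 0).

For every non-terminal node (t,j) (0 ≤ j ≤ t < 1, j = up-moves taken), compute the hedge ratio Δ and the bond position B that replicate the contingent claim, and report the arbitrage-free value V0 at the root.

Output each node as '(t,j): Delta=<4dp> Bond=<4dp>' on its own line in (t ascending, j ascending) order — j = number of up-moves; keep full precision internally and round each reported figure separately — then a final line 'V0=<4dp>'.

(0,0): Delta=-0.4438 Bond=30.6727
V0=2.7144

No-arbitrage ⇒ martingale measure with p* = (R−d)/(u−d) = 0.5833.
Terminal payoffs: V(1,0)=6.7100, V(1,1)=0.0000
(0,0): S=63.0000. Δ = (V_up−V_dn)/(S_up−S_dn) = (0.0000−6.7100)/(71.1900−56.0700) = -0.4438. V = [p*·0.0000 + (1−p*)·6.7100]/1.03 = 2.7144. B = V − Δ·S = 30.6727.
Check: Δ(0,0)·S0 + B(0,0) = 2.7144 = V0.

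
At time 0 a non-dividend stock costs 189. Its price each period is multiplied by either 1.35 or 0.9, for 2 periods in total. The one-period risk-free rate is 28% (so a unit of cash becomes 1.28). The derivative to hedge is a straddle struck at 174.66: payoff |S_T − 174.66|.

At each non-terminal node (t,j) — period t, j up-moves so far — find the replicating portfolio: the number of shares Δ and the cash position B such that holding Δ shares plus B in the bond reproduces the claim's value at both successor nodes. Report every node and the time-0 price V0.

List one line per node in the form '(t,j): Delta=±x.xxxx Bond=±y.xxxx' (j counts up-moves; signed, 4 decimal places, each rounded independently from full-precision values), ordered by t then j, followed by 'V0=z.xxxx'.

(0,0): Delta=0.9384 Bond=-94.3164
(1,0): Delta=0.4364 Bond=-35.3438
(1,1): Delta=1.0000 Bond=-136.4531
V0=83.0331

Risk-neutral probability p* = (R−d)/(u−d) = (1.28−0.9)/(1.35−0.9) = 0.8444.
At expiry t=2: V(2,0)=21.5700, V(2,1)=54.9750, V(2,2)=169.7925
(1,0): S=170.1000. Δ = (V_up−V_dn)/(S_up−S_dn) = (54.9750−21.5700)/(229.6350−153.0900) = 0.4364. V = [p*·54.9750 + (1−p*)·21.5700]/1.28 = 38.8896. B = V − Δ·S = -35.3438.
(1,1): S=255.1500. Δ = (V_up−V_dn)/(S_up−S_dn) = (169.7925−54.9750)/(344.4525−229.6350) = 1.0000. V = [p*·169.7925 + (1−p*)·54.9750]/1.28 = 118.6969. B = V − Δ·S = -136.4531.
(0,0): S=189.0000. Δ = (V_up−V_dn)/(S_up−S_dn) = (118.6969−38.8896)/(255.1500−170.1000) = 0.9384. V = [p*·118.6969 + (1−p*)·38.8896]/1.28 = 83.0331. B = V − Δ·S = -94.3164.
Self-financing check: at every node Δ·S+B equals the discounted successor values.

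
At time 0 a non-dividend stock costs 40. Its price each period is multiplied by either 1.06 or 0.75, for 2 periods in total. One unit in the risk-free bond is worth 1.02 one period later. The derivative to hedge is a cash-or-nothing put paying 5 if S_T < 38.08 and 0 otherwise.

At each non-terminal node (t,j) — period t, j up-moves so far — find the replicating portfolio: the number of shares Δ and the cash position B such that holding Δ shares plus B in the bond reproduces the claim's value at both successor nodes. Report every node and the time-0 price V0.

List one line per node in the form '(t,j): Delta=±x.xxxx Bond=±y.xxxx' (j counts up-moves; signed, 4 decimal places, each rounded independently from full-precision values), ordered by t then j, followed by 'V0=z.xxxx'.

(0,0): Delta=-0.3443 Bond=14.9326
(1,0): Delta=0.0000 Bond=4.9020
(1,1): Delta=-0.3804 Bond=16.7615
V0=1.1602

The replicating-portfolio and risk-neutral prices coincide; use p* = (1.02−0.75)/(1.06−0.75) = 0.8710 for the latter.
Terminal values V(2,·): V(2,0)=5.0000, V(2,1)=5.0000, V(2,2)=0.0000
Node (1,0) S=30.0000: V=(p*·5.0000+(1−p*)·5.0000)/1.02=4.9020; Δ=(5.0000−5.0000)/(31.8000−22.5000)=0.0000; B=V−Δ·S=4.9020
Node (1,1) S=42.4000: V=(p*·0.0000+(1−p*)·5.0000)/1.02=0.6325; Δ=(0.0000−5.0000)/(44.9440−31.8000)=-0.3804; B=V−Δ·S=16.7615
Node (0,0) S=40.0000: V=(p*·0.6325+(1−p*)·4.9020)/1.02=1.1602; Δ=(0.6325−4.9020)/(42.4000−30.0000)=-0.3443; B=V−Δ·S=14.9326
Root portfolio cost Δ·40+B reproduces V0=1.1602.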